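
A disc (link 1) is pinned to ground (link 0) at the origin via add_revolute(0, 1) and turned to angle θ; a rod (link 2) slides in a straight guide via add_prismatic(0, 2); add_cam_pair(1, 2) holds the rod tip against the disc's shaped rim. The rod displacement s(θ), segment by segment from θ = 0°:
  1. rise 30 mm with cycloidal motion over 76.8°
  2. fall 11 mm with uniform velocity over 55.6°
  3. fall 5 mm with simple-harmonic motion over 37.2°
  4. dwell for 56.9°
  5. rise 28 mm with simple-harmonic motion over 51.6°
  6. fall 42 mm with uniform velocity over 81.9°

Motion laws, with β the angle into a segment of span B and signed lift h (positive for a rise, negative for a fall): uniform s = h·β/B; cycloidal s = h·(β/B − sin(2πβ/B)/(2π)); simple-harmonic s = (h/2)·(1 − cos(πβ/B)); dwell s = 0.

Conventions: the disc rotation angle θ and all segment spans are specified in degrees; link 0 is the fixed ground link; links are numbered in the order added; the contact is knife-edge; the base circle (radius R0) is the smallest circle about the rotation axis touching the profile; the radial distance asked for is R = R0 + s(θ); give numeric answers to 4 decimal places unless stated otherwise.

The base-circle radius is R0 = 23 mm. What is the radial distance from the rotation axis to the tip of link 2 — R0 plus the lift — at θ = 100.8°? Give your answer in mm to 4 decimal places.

segment 1 (0° to 76.8°, cycloidal, h = 30) is passed completely: s = 0.0000 + (30) = 30.0000
θ = 100.8° falls in segment 2 (76.8° to 132.4°, uniform, h = -11): β = 100.8 − 76.8 = 24°, B = 55.6°; Δs = -11·24/55.6 = -4.7482; s = 30.0000 − 4.7482 = 25.2518
R = R0 + s = 23 + 25.2518 = 48.2518

48.2518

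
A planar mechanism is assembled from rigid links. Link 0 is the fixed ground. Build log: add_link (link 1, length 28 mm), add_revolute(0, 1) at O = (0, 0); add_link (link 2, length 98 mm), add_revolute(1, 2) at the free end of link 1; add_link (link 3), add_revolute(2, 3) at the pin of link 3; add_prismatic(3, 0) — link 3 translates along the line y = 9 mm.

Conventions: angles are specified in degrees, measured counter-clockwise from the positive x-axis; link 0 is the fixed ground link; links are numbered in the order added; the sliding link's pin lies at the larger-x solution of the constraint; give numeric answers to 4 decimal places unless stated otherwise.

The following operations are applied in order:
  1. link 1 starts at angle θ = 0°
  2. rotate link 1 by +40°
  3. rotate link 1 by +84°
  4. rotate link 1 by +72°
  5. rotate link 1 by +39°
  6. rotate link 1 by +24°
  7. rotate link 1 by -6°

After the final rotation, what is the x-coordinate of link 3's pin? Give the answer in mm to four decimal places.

geometry: r = 28 mm, L = 98 mm, e = 9 mm; θ starts at 0°
rotate link 1 by +40°: θ ← 0° +40° = 40°
rotate link 1 by +84°: θ ← 40° +84° = 124°
rotate link 1 by +72°: θ ← 124° +72° = 196°
rotate link 1 by +39°: θ ← 196° +39° = 235°
rotate link 1 by +24°: θ ← 235° +24° = 259°
rotate link 1 by -6°: θ ← 259° -6° = 253°
crank pin P = (r cos θ, r sin θ) = (-8.186408, -26.776533)
h = r sin θ − e = -26.776533 − 9 = -35.776533
x = r cos θ + √(L² − h²) = -8.186408 + 91.236175 = 83.049768

83.0498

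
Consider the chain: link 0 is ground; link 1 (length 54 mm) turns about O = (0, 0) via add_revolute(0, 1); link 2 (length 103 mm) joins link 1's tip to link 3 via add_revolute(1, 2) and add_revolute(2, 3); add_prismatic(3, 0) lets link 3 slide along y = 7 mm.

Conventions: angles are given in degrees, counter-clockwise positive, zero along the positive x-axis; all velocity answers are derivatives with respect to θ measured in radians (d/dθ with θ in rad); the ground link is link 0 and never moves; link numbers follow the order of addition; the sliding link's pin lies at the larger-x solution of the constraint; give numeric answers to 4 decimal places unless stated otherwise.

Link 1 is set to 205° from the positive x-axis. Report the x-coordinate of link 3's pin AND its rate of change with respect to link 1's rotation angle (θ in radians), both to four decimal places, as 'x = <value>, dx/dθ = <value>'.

geometry: r = 54 mm, L = 103 mm, e = 7 mm
crank pin P = (r cos θ, r sin θ) = (-48.940620, -22.821386)
h = r sin θ − e = -22.821386 − 7 = -29.821386
x = r cos θ + √(L² − h²) = -48.940620 + 98.588462 = 49.647842
dx/dθ = −r sin θ − h·r cos θ/√(L² − h²) (θ in radians; h = -29.821386) = 8.017654

x = 49.6478, dx/dθ = 8.0177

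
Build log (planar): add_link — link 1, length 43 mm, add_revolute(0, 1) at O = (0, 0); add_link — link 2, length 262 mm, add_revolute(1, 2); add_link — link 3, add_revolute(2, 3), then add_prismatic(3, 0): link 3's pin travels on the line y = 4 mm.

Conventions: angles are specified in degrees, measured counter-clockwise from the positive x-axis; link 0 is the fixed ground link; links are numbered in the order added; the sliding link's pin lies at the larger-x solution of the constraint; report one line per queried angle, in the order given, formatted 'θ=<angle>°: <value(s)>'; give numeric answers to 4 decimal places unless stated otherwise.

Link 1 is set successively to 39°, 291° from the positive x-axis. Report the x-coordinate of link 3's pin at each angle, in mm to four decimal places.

geometry: r = 43 mm, L = 262 mm, e = 4 mm
θ=39°: crank pin P = (r cos θ, r sin θ) = (33.417276, 27.060777)
θ=39°: h = r sin θ − e = 27.060777 − 4 = 23.060777
θ=39°: x = r cos θ + √(L² − h²) = 33.417276 + 260.983142 = 294.400419
θ=291°: crank pin P = (r cos θ, r sin θ) = (15.409822, -40.143958)
θ=291°: h = r sin θ − e = -40.143958 − 4 = -44.143958
θ=291°: x = r cos θ + √(L² − h²) = 15.409822 + 258.254353 = 273.664175

θ=39°: 294.4004
θ=291°: 273.6642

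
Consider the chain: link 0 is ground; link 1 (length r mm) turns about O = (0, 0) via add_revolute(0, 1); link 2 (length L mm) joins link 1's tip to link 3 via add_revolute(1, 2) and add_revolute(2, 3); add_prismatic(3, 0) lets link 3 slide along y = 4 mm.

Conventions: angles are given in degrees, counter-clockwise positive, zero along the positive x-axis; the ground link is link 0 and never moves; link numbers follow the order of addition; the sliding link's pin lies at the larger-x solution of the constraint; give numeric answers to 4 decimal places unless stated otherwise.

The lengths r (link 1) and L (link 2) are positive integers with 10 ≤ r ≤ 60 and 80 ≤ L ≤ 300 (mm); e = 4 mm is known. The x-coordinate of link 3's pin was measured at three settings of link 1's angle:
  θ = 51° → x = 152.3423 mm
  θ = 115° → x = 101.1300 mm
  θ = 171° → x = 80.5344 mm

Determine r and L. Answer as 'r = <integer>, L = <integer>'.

constraint per measurement: (x − r cos θ)² + (r sin θ − e)² = L²
subtracting the θ₁ and θ₂ equations cancels the r² and L² terms:
r = (x₁² − x₂²) / (2[(x₁cos θ₁ + e sin θ₁) − (x₂cos θ₂ + e sin θ₂)]) = 46.9999 → r = 47
L² = (x₁ − r cos θ₁)² + (r sin θ₁ − e)² = 16128.9906 → L = 127.0000 → L = 127
check at θ₃=171°: x = 80.5344 (printed 80.5344) ✓

r = 47, L = 127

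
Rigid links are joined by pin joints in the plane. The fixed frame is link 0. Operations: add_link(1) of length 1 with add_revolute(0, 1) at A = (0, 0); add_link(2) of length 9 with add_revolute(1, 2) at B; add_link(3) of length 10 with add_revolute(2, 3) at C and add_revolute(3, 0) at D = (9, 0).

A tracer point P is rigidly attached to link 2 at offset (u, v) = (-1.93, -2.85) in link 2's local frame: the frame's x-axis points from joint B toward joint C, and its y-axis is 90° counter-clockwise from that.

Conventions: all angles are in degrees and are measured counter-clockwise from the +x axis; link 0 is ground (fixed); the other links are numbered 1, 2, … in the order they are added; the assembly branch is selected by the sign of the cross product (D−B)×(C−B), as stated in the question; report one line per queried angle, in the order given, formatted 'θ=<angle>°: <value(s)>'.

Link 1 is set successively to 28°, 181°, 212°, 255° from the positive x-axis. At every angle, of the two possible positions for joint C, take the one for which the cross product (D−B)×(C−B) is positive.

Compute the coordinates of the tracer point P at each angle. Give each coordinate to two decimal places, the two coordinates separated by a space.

A=(0,0), D=(9.00,0)
θ=28°: B = A + 1.00·(cos28°, sin28°) = (0.8829, 0.4695)
θ=28°: |BD| = 8.1306
θ=28°: circle(B,9.00) ∩ circle(D,10.00): a=2.8969, h=8.5210
θ=28°:   candidates: C₊=(4.2670,8.8090) cross=69.281; C₋=(3.2830,-8.2046) cross=-69.281
θ=28°:   branch + wants cross > 0 → take C=(4.2670,8.8090) (cross=69.281)
θ=28°: ex = (C−B)/|BC| = (0.3760,0.9266); ey = (-0.9266,0.3760)
θ=28°: P = B + -1.93·ex + -2.85·ey = (2.7981,-2.3905)
θ=181°: B = A + 1.00·(cos181°, sin181°) = (-0.9998, -0.0175)
θ=181°: |BD| = 9.9999
θ=181°: circle(B,9.00) ∩ circle(D,10.00): a=4.0499, h=8.0373
θ=181°:   candidates: C₊=(3.0360,8.0269) cross=80.372; C₋=(3.0641,-8.0477) cross=-80.372
θ=181°:   branch + wants cross > 0 → take C=(3.0360,8.0269) (cross=80.372)
θ=181°: ex = (C−B)/|BC| = (0.4484,0.8938); ey = (-0.8938,0.4484)
θ=181°: P = B + -1.93·ex + -2.85·ey = (0.6821,-3.0205)
θ=212°: B = A + 1.00·(cos212°, sin212°) = (-0.8480, -0.5299)
θ=212°: |BD| = 9.8623
θ=212°: circle(B,9.00) ∩ circle(D,10.00): a=3.9679, h=8.0781
θ=212°:   candidates: C₊=(2.6801,7.7497) cross=79.669; C₋=(3.5482,-8.3832) cross=-79.669
θ=212°:   branch + wants cross > 0 → take C=(2.6801,7.7497) (cross=79.669)
θ=212°: ex = (C−B)/|BC| = (0.3920,0.9200); ey = (-0.9200,0.3920)
θ=212°: P = B + -1.93·ex + -2.85·ey = (1.0173,-3.4227)
θ=255°: B = A + 1.00·(cos255°, sin255°) = (-0.2588, -0.9659)
θ=255°: |BD| = 9.3091
θ=255°: circle(B,9.00) ∩ circle(D,10.00): a=3.6340, h=8.2337
θ=255°:   candidates: C₊=(2.5012,7.6004) cross=76.648; C₋=(4.2099,-8.7781) cross=-76.648
θ=255°:   branch + wants cross > 0 → take C=(2.5012,7.6004) (cross=76.648)
θ=255°: ex = (C−B)/|BC| = (0.3067,0.9518); ey = (-0.9518,0.3067)
θ=255°: P = B + -1.93·ex + -2.85·ey = (1.8620,-3.6769)

θ=28°: 2.80 -2.39
θ=181°: 0.68 -3.02
θ=212°: 1.02 -3.42
θ=255°: 1.86 -3.68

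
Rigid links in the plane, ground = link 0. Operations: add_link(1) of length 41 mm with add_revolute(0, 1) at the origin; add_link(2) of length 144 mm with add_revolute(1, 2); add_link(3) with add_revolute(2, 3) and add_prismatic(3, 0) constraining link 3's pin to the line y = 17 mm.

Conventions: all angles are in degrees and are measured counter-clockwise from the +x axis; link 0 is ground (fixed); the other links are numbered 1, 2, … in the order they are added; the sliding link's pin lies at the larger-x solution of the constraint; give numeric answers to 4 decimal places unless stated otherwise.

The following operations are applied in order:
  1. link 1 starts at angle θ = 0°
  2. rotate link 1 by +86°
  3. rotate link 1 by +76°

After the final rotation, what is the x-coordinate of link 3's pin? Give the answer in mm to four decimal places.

geometry: r = 41 mm, L = 144 mm, e = 17 mm; θ starts at 0°
rotate link 1 by +86°: θ ← 0° +86° = 86°
rotate link 1 by +76°: θ ← 86° +76° = 162°
crank pin P = (r cos θ, r sin θ) = (-38.993317, 12.669697)
h = r sin θ − e = 12.669697 − 17 = -4.330303
x = r cos θ + √(L² − h²) = -38.993317 + 143.934876 = 104.941559

104.9416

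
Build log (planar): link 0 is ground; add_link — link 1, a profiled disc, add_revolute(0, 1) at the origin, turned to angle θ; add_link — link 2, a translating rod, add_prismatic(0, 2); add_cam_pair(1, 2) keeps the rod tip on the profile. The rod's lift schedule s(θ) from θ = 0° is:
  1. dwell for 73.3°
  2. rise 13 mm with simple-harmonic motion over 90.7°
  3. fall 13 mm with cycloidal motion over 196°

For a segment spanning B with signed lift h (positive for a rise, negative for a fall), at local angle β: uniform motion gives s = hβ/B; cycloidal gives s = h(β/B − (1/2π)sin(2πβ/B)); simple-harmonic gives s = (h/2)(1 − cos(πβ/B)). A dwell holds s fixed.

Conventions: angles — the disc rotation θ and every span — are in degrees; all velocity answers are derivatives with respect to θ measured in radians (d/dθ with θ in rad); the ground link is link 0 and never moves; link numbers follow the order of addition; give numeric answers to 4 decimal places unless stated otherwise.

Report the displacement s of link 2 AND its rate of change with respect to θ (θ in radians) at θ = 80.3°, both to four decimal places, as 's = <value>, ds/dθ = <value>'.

seg 1 [0°–73.3°] dwell: s stays 0.0000
seg 2 [73.3°–164°] simple-harmonic, h=13: θ=80.3° here. β=7, B=90.7. 13/2·(1 − cos(π·0.0772)) = 0.1901 → s = 0.1901
velocity in seg [73.3°–164°] (simple-harmonic), θ in radians: β = 7° = 0.1222 rad, B = 90.7° = 1.5830 rad; ds/dθ = (πh/(2B)) sin(πβ/B) = (π·13/(2·1.5830)) sin(π·0.0772) = 3.097103 mm/rad

s = 0.1901, ds/dθ = 3.0971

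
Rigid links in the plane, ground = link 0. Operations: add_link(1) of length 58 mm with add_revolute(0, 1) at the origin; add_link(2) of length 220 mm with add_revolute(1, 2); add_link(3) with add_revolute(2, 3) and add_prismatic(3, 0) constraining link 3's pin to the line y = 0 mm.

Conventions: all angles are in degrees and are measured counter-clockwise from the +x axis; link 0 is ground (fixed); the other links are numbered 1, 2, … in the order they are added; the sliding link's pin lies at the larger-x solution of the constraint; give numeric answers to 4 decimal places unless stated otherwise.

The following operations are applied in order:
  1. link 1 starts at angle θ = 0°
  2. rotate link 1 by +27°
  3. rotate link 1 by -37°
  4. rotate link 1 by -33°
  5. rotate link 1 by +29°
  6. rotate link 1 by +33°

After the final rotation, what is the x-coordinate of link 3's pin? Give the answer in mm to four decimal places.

geometry: r = 58 mm, L = 220 mm, e = 0 mm; θ starts at 0°
rotate link 1 by +27°: θ ← 0° +27° = 27°
rotate link 1 by -37°: θ ← 27° -37° = -10°
rotate link 1 by -33°: θ ← -10° -33° = -43°
rotate link 1 by +29°: θ ← -43° +29° = -14°
rotate link 1 by +33°: θ ← -14° +33° = 19°
crank pin P = (r cos θ, r sin θ) = (54.840077, 18.882953)
h = r sin θ − e = 18.882953 − 0 = 18.882953
x = r cos θ + √(L² − h²) = 54.840077 + 219.188125 = 274.028202

274.0282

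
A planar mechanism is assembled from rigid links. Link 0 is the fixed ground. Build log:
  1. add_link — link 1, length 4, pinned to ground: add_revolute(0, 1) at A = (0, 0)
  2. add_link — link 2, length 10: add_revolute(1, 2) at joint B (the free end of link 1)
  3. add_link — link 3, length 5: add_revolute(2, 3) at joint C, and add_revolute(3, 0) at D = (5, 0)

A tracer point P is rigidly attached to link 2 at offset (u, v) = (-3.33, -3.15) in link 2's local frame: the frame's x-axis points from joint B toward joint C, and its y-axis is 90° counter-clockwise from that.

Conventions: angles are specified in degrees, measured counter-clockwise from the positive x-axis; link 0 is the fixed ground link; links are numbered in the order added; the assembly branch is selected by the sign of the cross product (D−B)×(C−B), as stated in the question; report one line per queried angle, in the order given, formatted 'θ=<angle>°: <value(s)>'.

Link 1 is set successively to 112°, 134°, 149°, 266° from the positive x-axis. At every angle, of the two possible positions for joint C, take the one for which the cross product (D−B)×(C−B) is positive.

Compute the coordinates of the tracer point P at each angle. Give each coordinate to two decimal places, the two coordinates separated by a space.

A=(0,0), D=(5.00,0)
θ=112°: B = A + 4.00·(cos112°, sin112°) = (-1.4984, 3.7087)
θ=112°: |BD| = 7.4823
θ=112°: circle(B,10.00) ∩ circle(D,5.00): a=8.7530, h=4.8358
θ=112°:   candidates: C₊=(8.5006,3.5701) cross=36.183; C₋=(3.7067,-4.8298) cross=-36.183
θ=112°:   branch + wants cross > 0 → take C=(8.5006,3.5701) (cross=36.183)
θ=112°: ex = (C−B)/|BC| = (0.9999,-0.0139); ey = (0.0139,0.9999)
θ=112°: P = B + -3.33·ex + -3.15·ey = (-4.8718,0.6052)
θ=134°: B = A + 4.00·(cos134°, sin134°) = (-2.7786, 2.8774)
θ=134°: |BD| = 8.2938
θ=134°: circle(B,10.00) ∩ circle(D,5.00): a=8.6684, h=4.9859
θ=134°:   candidates: C₊=(7.0811,4.5463) cross=41.352; C₋=(3.6216,-4.8062) cross=-41.352
θ=134°:   branch + wants cross > 0 → take C=(7.0811,4.5463) (cross=41.352)
θ=134°: ex = (C−B)/|BC| = (0.9860,0.1669); ey = (-0.1669,0.9860)
θ=134°: P = B + -3.33·ex + -3.15·ey = (-5.5362,-0.7842)
θ=149°: B = A + 4.00·(cos149°, sin149°) = (-3.4287, 2.0602)
θ=149°: |BD| = 8.6768
θ=149°: circle(B,10.00) ∩ circle(D,5.00): a=8.6603, h=5.0000
θ=149°:   candidates: C₊=(6.1711,4.8609) cross=43.384; C₋=(3.7968,-4.8531) cross=-43.384
θ=149°:   branch + wants cross > 0 → take C=(6.1711,4.8609) (cross=43.384)
θ=149°: ex = (C−B)/|BC| = (0.9600,0.2801); ey = (-0.2801,0.9600)
θ=149°: P = B + -3.33·ex + -3.15·ey = (-5.7432,-1.8964)
θ=266°: B = A + 4.00·(cos266°, sin266°) = (-0.2790, -3.9903)
θ=266°: |BD| = 6.6174
θ=266°: circle(B,10.00) ∩ circle(D,5.00): a=8.9756, h=4.4090
θ=266°:   candidates: C₊=(4.2226,4.9392) cross=29.176; C₋=(9.5398,-2.0953) cross=-29.176
θ=266°:   branch + wants cross > 0 → take C=(4.2226,4.9392) (cross=29.176)
θ=266°: ex = (C−B)/|BC| = (0.4502,0.8929); ey = (-0.8929,0.4502)
θ=266°: P = B + -3.33·ex + -3.15·ey = (1.0347,-8.3818)

θ=112°: -4.87 0.61
θ=134°: -5.54 -0.78
θ=149°: -5.74 -1.90
θ=266°: 1.03 -8.38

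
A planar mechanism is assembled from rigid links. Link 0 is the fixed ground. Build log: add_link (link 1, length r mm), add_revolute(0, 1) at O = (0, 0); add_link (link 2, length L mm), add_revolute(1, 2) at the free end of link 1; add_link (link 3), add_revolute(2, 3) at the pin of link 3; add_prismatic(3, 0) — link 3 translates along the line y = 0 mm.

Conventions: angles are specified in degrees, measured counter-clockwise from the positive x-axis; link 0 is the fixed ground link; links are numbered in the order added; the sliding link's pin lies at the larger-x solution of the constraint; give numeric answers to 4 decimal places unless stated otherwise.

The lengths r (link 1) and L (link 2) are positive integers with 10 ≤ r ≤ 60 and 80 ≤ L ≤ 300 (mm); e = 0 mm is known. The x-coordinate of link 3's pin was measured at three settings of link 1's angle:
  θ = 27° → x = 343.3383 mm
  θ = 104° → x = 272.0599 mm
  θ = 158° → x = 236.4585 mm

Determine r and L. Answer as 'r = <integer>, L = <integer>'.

constraint per measurement: (x − r cos θ)² + (r sin θ − e)² = L²
subtracting the θ₁ and θ₂ equations cancels the r² and L² terms:
r = (x₁² − x₂²) / (2[(x₁cos θ₁ + e sin θ₁) − (x₂cos θ₂ + e sin θ₂)]) = 59.0000 → r = 59
L² = (x₁ − r cos θ₁)² + (r sin θ₁ − e)² = 85264.0217 → L = 292.0000 → L = 292
check at θ₃=158°: x = 236.4585 (printed 236.4585) ✓

r = 59, L = 292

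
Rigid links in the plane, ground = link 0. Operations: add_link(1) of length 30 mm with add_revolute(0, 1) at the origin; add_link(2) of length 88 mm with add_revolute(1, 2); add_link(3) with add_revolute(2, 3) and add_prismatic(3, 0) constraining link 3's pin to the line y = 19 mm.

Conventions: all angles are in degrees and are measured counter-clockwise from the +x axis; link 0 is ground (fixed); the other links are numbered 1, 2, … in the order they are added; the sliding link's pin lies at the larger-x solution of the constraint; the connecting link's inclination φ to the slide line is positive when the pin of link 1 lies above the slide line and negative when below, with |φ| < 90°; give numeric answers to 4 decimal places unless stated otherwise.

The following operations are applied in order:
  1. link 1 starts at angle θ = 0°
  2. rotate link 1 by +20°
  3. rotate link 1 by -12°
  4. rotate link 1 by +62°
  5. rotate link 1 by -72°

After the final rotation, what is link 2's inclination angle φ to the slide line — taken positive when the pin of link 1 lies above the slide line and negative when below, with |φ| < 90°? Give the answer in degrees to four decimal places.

geometry: r = 30 mm, L = 88 mm, e = 19 mm; θ starts at 0°
rotate link 1 by +20°: θ ← 0° +20° = 20°
rotate link 1 by -12°: θ ← 20° -12° = 8°
rotate link 1 by +62°: θ ← 8° +62° = 70°
rotate link 1 by -72°: θ ← 70° -72° = -2°
h = r sin θ − e = -1.046985 − 19 = -20.046985
sin φ = h / L = -20.046985 / 88 = -0.22780665
φ = arcsin(-0.22780665) = -13.167974°

-13.1680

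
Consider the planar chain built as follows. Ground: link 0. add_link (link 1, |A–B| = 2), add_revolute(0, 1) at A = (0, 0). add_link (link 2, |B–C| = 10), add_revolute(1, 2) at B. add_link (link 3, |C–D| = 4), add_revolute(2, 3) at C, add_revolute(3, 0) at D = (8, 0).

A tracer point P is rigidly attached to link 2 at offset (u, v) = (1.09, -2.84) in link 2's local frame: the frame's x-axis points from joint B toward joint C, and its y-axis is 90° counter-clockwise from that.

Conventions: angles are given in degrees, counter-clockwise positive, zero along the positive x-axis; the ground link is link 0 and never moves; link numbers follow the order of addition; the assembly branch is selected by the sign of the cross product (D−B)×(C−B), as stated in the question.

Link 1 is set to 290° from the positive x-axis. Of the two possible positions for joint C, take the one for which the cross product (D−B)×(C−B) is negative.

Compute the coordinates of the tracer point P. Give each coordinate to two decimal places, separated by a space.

A=(0,0), D=(8.00,0)
B = A + 2.00·(cos290°, sin290°) = (0.6840, -1.8794)
|BD| = 7.5535
circle(B,10.00) ∩ circle(D,4.00): a=9.3371, h=3.5803
  candidates: C₊=(8.8367,3.9115) cross=27.044; C₋=(10.6183,-3.0240) cross=-27.044
  branch - wants cross < 0 → take C=(10.6183,-3.0240) (cross=-27.044)
ex = (C−B)/|BC| = (0.9934,-0.1145); ey = (0.1145,0.9934)
P = B + 1.09·ex + -2.84·ey = (1.4418,-4.8255)

1.44 -4.83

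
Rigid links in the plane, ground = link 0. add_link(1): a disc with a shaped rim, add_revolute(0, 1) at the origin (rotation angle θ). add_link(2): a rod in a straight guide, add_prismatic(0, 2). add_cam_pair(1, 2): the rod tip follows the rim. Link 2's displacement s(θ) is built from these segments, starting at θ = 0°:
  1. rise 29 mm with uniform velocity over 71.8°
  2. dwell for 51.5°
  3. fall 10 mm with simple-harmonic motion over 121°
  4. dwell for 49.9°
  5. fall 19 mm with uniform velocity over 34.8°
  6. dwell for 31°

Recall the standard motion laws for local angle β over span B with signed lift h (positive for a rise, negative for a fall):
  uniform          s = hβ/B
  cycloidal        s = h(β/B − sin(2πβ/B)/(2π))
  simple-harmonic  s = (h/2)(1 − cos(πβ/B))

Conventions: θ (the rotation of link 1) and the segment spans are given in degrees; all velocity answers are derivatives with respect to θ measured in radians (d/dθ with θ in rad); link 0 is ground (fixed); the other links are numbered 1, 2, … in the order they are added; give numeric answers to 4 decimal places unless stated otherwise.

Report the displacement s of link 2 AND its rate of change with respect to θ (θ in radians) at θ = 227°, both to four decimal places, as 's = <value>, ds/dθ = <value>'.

segment 1 (0° to 71.8°, uniform, h = 29) is passed completely: s = 0.0000 + (29) = 29.0000
segment 2 (71.8° to 123.3°, dwell): s unchanged at 29.0000
θ = 227° falls in segment 3 (123.3° to 244.3°, simple-harmonic, h = -10): β = 227 − 123.3 = 103.7°, B = 121°; Δs = -10/2·(1 − cos(π·0.8570)) = -9.5040; s = 29.0000 − 9.5040 = 19.4960
velocity in seg [123.3°–244.3°] (simple-harmonic), θ in radians: β = 103.7° = 1.8099 rad, B = 121° = 2.1118 rad; ds/dθ = (πh/(2B)) sin(πβ/B) = (π·(-10)/(2·2.1118)) sin(π·0.8570) = -3.229720 mm/rad

s = 19.4960, ds/dθ = -3.2297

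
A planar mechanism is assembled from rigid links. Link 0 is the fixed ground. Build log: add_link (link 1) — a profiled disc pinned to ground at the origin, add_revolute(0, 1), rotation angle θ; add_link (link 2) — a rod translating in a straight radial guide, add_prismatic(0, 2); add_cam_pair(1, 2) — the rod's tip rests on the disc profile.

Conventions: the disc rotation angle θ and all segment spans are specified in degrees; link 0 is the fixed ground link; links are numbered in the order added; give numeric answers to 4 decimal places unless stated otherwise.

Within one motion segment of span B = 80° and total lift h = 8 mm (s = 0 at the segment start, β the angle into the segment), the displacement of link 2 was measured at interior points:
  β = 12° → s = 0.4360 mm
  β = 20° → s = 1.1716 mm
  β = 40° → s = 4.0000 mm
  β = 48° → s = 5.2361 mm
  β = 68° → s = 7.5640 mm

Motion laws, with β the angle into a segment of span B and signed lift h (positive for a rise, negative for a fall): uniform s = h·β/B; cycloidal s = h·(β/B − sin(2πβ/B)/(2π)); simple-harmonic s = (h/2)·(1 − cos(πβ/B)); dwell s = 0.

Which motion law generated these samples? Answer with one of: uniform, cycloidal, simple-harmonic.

candidates at β/B = r: uniform s = h·r (linear in β); cycloidal s = h·(r − sin(2πr)/(2π)); simple-harmonic s = (h/2)(1 − cos(πr))
β=12°: printed 0.4360 | uniform 1.2000, cycloidal 0.1699, simple-harmonic 0.4360
β=20°: printed 1.1716 | uniform 2.0000, cycloidal 0.7268, simple-harmonic 1.1716
β=40°: printed 4.0000 | uniform 4.0000, cycloidal 4.0000, simple-harmonic 4.0000
β=48°: printed 5.2361 | uniform 4.8000, cycloidal 5.5484, simple-harmonic 5.2361
β=68°: printed 7.5640 | uniform 6.8000, cycloidal 7.8301, simple-harmonic 7.5640
only one law matches every sample → simple-harmonic

simple-harmonic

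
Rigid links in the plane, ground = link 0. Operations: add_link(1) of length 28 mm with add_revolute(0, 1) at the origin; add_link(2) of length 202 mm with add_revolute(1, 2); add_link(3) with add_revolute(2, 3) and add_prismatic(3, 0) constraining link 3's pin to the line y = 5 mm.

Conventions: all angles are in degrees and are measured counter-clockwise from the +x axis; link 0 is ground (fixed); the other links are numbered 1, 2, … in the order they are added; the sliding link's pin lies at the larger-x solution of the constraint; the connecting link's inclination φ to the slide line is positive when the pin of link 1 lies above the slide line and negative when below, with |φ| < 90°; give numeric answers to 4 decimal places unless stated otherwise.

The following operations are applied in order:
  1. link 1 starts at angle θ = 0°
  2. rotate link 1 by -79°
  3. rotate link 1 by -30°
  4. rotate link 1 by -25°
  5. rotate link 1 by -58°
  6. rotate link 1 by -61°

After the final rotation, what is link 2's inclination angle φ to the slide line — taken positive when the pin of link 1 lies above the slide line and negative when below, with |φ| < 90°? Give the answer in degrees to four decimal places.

geometry: r = 28 mm, L = 202 mm, e = 5 mm; θ starts at 0°
rotate link 1 by -79°: θ ← 0° -79° = -79°
rotate link 1 by -30°: θ ← -79° -30° = -109°
rotate link 1 by -25°: θ ← -109° -25° = -134°
rotate link 1 by -58°: θ ← -134° -58° = -192°
rotate link 1 by -61°: θ ← -192° -61° = -253°
h = r sin θ − e = 26.776533 − 5 = 21.776533
sin φ = h / L = 21.776533 / 202 = 0.10780462
φ = arcsin(0.10780462) = 6.188777°

6.1888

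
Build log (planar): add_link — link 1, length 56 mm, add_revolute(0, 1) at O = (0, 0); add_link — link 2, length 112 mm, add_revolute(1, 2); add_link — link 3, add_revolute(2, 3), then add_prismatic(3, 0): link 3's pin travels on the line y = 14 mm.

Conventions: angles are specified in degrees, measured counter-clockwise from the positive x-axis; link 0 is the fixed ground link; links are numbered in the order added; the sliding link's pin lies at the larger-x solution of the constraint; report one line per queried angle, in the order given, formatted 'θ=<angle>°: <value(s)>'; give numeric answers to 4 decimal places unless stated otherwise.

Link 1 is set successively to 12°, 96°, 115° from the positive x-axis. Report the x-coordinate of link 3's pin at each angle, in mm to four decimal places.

geometry: r = 56 mm, L = 112 mm, e = 14 mm
θ=12°: crank pin P = (r cos θ, r sin θ) = (54.776266, 11.643055)
θ=12°: h = r sin θ − e = 11.643055 − 14 = -2.356945
θ=12°: x = r cos θ + √(L² − h²) = 54.776266 + 111.975197 = 166.751463
θ=96°: crank pin P = (r cos θ, r sin θ) = (-5.853594, 55.693226)
θ=96°: h = r sin θ − e = 55.693226 − 14 = 41.693226
θ=96°: x = r cos θ + √(L² − h²) = -5.853594 + 103.950348 = 98.096754
θ=115°: crank pin P = (r cos θ, r sin θ) = (-23.666623, 50.753236)
θ=115°: h = r sin θ − e = 50.753236 − 14 = 36.753236
θ=115°: x = r cos θ + √(L² − h²) = -23.666623 + 105.797919 = 82.131296

θ=12°: 166.7515
θ=96°: 98.0968
θ=115°: 82.1313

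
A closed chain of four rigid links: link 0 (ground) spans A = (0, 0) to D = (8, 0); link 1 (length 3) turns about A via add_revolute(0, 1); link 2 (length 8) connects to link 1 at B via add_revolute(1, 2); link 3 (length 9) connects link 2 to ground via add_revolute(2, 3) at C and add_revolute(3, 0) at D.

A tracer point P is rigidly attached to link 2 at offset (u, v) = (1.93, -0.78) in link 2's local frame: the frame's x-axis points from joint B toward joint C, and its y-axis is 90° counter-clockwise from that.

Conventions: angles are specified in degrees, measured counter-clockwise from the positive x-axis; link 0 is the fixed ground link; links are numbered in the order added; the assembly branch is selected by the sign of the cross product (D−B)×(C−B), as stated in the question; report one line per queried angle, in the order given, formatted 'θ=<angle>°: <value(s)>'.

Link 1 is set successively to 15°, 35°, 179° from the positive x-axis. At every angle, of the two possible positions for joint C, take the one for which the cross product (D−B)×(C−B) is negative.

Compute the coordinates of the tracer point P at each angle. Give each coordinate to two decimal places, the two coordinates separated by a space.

A=(0,0), D=(8.00,0)
θ=15°: B = A + 3.00·(cos15°, sin15°) = (2.8978, 0.7765)
θ=15°: |BD| = 5.1610
θ=15°: circle(B,8.00) ∩ circle(D,9.00): a=0.9335, h=7.9453
θ=15°:   candidates: C₊=(5.0160,8.4909) cross=41.006; C₋=(2.6253,-7.2189) cross=-41.006
θ=15°:   branch - wants cross < 0 → take C=(2.6253,-7.2189) (cross=-41.006)
θ=15°: ex = (C−B)/|BC| = (-0.0341,-0.9994); ey = (0.9994,-0.0341)
θ=15°: P = B + 1.93·ex + -0.78·ey = (2.0525,-1.1259)
θ=35°: B = A + 3.00·(cos35°, sin35°) = (2.4575, 1.7207)
θ=35°: |BD| = 5.8035
θ=35°: circle(B,8.00) ∩ circle(D,9.00): a=1.4371, h=7.8699
θ=35°:   candidates: C₊=(6.1634,8.8106) cross=45.673; C₋=(1.4966,-6.2214) cross=-45.673
θ=35°:   branch - wants cross < 0 → take C=(1.4966,-6.2214) (cross=-45.673)
θ=35°: ex = (C−B)/|BC| = (-0.1201,-0.9928); ey = (0.9928,-0.1201)
θ=35°: P = B + 1.93·ex + -0.78·ey = (1.4513,-0.1016)
θ=179°: B = A + 3.00·(cos179°, sin179°) = (-2.9995, 0.0524)
θ=179°: |BD| = 10.9997
θ=179°: circle(B,8.00) ∩ circle(D,9.00): a=4.7271, h=6.4540
θ=179°:   candidates: C₊=(1.7582,6.4838) cross=70.992; C₋=(1.6968,-6.4241) cross=-70.992
θ=179°:   branch - wants cross < 0 → take C=(1.6968,-6.4241) (cross=-70.992)
θ=179°: ex = (C−B)/|BC| = (0.5870,-0.8096); ey = (0.8096,0.5870)
θ=179°: P = B + 1.93·ex + -0.78·ey = (-2.4980,-1.9680)

θ=15°: 2.05 -1.13
θ=35°: 1.45 -0.10
θ=179°: -2.50 -1.97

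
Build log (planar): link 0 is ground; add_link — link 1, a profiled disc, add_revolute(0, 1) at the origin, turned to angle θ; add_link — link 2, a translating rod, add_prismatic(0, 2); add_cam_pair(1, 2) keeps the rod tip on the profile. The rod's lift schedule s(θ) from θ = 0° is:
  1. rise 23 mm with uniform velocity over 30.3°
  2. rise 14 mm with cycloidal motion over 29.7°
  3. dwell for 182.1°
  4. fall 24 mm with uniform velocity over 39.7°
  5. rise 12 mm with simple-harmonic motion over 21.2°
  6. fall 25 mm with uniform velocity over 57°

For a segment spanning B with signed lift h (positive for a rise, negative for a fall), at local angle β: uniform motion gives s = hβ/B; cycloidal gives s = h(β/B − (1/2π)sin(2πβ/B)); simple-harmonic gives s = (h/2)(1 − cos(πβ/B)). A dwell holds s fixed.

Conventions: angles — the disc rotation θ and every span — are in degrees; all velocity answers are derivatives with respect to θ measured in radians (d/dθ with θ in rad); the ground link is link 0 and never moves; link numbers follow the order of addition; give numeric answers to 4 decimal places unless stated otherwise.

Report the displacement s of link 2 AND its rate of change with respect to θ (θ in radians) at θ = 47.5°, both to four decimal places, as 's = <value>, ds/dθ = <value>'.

seg 1 [0°–30.3°] uniform, h=23: full span → s += 23 → s = 23.0000
seg 2 [30.3°–60°] cycloidal, h=14: θ=47.5° here. β=17.2, B=29.7. 14·(0.5791 − sin(2π·0.5791)/(2π)) = 9.1704 → s = 32.1704
velocity in seg [30.3°–60°] (cycloidal), θ in radians: β = 17.2° = 0.3002 rad, B = 29.7° = 0.5184 rad; ds/dθ = (h/B)(1 − cos(2πβ/B)) = (14/0.5184)(1 − cos(2π·0.5791)) = 50.746709 mm/rad

s = 32.1704, ds/dθ = 50.7467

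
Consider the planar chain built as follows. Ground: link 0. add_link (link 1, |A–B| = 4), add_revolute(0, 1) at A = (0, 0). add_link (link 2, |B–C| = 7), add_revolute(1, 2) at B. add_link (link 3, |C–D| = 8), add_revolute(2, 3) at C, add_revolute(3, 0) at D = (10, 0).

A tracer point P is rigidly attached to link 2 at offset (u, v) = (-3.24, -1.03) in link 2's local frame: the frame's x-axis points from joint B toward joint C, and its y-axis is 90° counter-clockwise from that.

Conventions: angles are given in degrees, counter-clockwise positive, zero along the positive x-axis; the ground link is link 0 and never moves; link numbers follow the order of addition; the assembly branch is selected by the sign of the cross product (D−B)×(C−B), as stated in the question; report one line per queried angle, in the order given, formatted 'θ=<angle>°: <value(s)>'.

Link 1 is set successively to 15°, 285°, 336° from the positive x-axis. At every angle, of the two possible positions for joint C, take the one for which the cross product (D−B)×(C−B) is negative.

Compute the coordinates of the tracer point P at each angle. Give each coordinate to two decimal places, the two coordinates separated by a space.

A=(0,0), D=(10.00,0)
θ=15°: B = A + 4.00·(cos15°, sin15°) = (3.8637, 1.0353)
θ=15°: |BD| = 6.2230
θ=15°: circle(B,7.00) ∩ circle(D,8.00): a=1.9063, h=6.7354
θ=15°:   candidates: C₊=(6.8640,7.3597) cross=41.915; C₋=(4.6229,-5.9234) cross=-41.915
θ=15°:   branch - wants cross < 0 → take C=(4.6229,-5.9234) (cross=-41.915)
θ=15°: ex = (C−B)/|BC| = (0.1085,-0.9941); ey = (0.9941,0.1085)
θ=15°: P = B + -3.24·ex + -1.03·ey = (2.4884,4.1444)
θ=285°: B = A + 4.00·(cos285°, sin285°) = (1.0353, -3.8637)
θ=285°: |BD| = 9.7619
θ=285°: circle(B,7.00) ∩ circle(D,8.00): a=4.1127, h=5.6645
θ=285°:   candidates: C₊=(2.5701,2.9660) cross=55.296; C₋=(7.0540,-7.4378) cross=-55.296
θ=285°:   branch - wants cross < 0 → take C=(7.0540,-7.4378) (cross=-55.296)
θ=285°: ex = (C−B)/|BC| = (0.8598,-0.5106); ey = (0.5106,0.8598)
θ=285°: P = B + -3.24·ex + -1.03·ey = (-2.2765,-3.0950)
θ=336°: B = A + 4.00·(cos336°, sin336°) = (3.6542, -1.6269)
θ=336°: |BD| = 6.5511
θ=336°: circle(B,7.00) ∩ circle(D,8.00): a=2.1307, h=6.6678
θ=336°:   candidates: C₊=(4.0622,5.3612) cross=43.681; C₋=(7.3741,-7.5567) cross=-43.681
θ=336°:   branch - wants cross < 0 → take C=(7.3741,-7.5567) (cross=-43.681)
θ=336°: ex = (C−B)/|BC| = (0.5314,-0.8471); ey = (0.8471,0.5314)
θ=336°: P = B + -3.24·ex + -1.03·ey = (1.0599,0.5704)

θ=15°: 2.49 4.14
θ=285°: -2.28 -3.10
θ=336°: 1.06 0.57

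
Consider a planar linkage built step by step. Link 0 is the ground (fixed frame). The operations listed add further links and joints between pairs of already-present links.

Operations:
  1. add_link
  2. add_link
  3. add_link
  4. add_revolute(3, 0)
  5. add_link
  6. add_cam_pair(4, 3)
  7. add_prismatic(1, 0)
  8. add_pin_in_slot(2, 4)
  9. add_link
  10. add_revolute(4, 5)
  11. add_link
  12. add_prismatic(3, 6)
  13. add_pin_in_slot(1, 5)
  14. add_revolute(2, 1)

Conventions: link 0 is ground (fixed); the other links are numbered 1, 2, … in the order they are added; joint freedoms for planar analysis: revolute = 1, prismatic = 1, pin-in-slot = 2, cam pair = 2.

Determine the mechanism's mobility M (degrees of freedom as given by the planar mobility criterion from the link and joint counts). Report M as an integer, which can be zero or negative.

L=1 J1=0 J2=0
add link → L=2 J1=0 J2=0
add link → L=3 J1=0 J2=0
add link → L=4 J1=0 J2=0
R@3,0 dof=1 J1 → L=4 J1=1 J2=0
add link → L=5 J1=1 J2=0
C@4,3 dof=2 J2 → L=5 J1=1 J2=1
P@1,0 dof=1 J1 → L=5 J1=2 J2=1
PS@2,4 dof=2 J2 → L=5 J1=2 J2=2
add link → L=6 J1=2 J2=2
R@4,5 dof=1 J1 → L=6 J1=3 J2=2
add link → L=7 J1=3 J2=2
P@3,6 dof=1 J1 → L=7 J1=4 J2=2
PS@1,5 dof=2 J2 → L=7 J1=4 J2=3
R@2,1 dof=1 J1 → L=7 J1=5 J2=3
M=3(L−1)−2J1−J2=3·6−2·5−3=5

M = 5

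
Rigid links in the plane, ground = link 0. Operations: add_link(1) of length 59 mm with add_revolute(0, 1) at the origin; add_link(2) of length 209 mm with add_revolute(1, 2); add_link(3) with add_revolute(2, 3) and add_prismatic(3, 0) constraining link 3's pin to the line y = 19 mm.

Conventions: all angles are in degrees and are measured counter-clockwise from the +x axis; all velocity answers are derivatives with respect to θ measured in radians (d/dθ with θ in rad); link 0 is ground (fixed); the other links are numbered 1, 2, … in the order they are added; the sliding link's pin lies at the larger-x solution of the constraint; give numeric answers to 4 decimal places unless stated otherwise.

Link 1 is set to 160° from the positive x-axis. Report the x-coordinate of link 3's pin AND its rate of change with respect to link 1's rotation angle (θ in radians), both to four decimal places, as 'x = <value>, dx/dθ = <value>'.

geometry: r = 59 mm, L = 209 mm, e = 19 mm
crank pin P = (r cos θ, r sin θ) = (-55.441865, 20.179188)
h = r sin θ − e = 20.179188 − 19 = 1.179188
x = r cos θ + √(L² − h²) = -55.441865 + 208.996673 = 153.554809
dx/dθ = −r sin θ − h·r cos θ/√(L² − h²) (θ in radians; h = 1.179188) = -19.866378

x = 153.5548, dx/dθ = -19.8664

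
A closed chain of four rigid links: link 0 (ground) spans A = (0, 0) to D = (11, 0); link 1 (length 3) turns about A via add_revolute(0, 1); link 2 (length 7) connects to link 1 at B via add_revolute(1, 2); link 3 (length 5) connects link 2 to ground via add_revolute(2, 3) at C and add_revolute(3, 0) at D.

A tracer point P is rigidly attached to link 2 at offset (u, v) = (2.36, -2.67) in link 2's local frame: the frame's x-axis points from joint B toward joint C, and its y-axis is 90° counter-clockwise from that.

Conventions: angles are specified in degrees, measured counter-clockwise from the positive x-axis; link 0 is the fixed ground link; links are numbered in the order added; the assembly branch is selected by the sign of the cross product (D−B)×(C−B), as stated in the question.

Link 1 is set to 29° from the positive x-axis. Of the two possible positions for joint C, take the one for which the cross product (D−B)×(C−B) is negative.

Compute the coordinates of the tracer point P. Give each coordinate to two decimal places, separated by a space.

A=(0,0), D=(11.00,0)
B = A + 3.00·(cos29°, sin29°) = (2.6239, 1.4544)
|BD| = 8.5015
circle(B,7.00) ∩ circle(D,5.00): a=5.6623, h=4.1157
  candidates: C₊=(8.9067,4.5407) cross=34.989; C₋=(7.4985,-3.5693) cross=-34.989
  branch - wants cross < 0 → take C=(7.4985,-3.5693) (cross=-34.989)
ex = (C−B)/|BC| = (0.6964,-0.7177); ey = (0.7177,0.6964)
P = B + 2.36·ex + -2.67·ey = (2.3511,-2.0986)

2.35 -2.10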